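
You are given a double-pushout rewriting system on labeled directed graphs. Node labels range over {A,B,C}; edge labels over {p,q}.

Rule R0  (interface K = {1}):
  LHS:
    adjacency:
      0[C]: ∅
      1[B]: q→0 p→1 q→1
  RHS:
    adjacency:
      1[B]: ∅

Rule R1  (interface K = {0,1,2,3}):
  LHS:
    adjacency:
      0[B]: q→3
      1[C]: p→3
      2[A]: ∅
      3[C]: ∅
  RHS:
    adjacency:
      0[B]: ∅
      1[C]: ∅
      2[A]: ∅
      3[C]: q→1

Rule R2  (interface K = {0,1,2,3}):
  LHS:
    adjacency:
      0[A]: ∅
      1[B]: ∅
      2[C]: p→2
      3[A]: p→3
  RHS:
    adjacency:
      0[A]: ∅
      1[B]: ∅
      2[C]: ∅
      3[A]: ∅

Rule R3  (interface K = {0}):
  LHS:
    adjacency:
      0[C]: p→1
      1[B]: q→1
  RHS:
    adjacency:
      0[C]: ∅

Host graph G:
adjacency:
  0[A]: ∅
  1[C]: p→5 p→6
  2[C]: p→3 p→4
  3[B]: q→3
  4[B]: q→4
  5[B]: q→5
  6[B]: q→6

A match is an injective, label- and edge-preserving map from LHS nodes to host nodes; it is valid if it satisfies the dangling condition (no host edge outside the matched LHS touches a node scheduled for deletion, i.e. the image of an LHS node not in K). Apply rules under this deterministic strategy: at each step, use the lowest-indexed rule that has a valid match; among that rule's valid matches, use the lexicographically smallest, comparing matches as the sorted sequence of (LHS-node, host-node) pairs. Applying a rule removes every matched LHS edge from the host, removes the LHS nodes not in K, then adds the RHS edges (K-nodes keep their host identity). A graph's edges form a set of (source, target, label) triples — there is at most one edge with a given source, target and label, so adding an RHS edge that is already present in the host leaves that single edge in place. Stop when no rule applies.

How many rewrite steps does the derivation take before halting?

start.  V:7 E:8  edges: 1-p->5 1-p->6 2-p->3 2-p->4 3-q->3 4-q->4 5-q->5 6-q->6
1. fire R3 via {0↦1, 1↦5}  →  V:6 E:6  edges: 1-p->6 2-p->3 2-p->4 3-q->3 4-q->4 6-q->6
2. fire R3 via {0↦1, 1↦6}  →  V:5 E:4  edges: 2-p->3 2-p->4 3-q->3 4-q->4
3. fire R3 via {0↦2, 1↦3}  →  V:4 E:2  edges: 2-p->4 4-q->4
4. fire R3 via {0↦2, 1↦4}  →  V:3 E:0  edges: ∅
normal form: no rule applies after step 4

Answer: 4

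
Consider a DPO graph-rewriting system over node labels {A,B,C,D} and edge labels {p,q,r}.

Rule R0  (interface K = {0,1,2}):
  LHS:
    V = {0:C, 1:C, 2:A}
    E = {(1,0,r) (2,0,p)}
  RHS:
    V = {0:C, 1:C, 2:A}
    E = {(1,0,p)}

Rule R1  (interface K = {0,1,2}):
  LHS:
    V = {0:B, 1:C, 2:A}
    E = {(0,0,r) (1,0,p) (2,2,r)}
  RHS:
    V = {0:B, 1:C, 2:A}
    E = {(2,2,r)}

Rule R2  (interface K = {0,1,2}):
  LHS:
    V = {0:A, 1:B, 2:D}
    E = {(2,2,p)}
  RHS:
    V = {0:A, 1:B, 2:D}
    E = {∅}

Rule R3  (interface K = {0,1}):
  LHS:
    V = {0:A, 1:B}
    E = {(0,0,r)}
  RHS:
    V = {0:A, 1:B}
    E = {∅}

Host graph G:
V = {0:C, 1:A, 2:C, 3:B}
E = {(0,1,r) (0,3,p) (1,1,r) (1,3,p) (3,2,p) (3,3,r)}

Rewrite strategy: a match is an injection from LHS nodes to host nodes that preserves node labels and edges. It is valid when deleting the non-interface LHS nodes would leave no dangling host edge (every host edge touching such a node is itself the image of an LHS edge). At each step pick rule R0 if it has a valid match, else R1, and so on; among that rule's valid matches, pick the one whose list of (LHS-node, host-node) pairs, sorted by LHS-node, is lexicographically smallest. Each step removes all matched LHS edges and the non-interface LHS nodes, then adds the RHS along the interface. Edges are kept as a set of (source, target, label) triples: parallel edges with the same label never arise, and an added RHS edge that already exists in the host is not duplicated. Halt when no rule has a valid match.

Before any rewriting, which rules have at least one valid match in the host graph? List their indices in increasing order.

Answer: [R1,R3]

Rewrite trace:
R0: no valid match — LHS pattern not found
R1: 1 valid match — {0↦3, 1↦0, 2↦1}
R2: no valid match — LHS pattern not found
R3: 1 valid match — {0↦1, 1↦3}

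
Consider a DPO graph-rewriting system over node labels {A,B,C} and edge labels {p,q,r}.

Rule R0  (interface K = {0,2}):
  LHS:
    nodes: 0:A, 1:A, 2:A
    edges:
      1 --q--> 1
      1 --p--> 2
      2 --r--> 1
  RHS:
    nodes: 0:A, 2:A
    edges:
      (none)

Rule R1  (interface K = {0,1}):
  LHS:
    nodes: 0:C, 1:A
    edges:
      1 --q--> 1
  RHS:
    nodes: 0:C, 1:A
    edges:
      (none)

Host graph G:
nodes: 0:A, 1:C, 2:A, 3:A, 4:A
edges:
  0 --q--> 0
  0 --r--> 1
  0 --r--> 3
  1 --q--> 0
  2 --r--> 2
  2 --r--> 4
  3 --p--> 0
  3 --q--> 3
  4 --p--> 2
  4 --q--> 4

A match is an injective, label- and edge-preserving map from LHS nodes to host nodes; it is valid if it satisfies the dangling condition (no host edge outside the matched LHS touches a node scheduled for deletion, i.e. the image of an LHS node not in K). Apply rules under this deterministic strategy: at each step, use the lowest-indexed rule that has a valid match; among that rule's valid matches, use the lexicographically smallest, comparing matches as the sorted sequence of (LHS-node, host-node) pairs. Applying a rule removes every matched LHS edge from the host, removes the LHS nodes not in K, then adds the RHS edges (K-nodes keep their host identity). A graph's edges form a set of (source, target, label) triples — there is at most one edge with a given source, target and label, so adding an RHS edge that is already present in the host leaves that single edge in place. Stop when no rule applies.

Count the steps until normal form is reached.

Answer: 3

Rewrite trace:
start.  V:5 E:10  edges: 0-q->0 0-r->1 0-r->3 1-q->0 2-r->2 2-r->4 3-p->0 3-q->3 4-p->2 4-q->4
1. fire R0 via {0↦0, 1↦4, 2↦2}  →  V:4 E:7  edges: 0-q->0 0-r->1 0-r->3 1-q->0 2-r->2 3-p->0 3-q->3
2. fire R0 via {0↦2, 1↦3, 2↦0}  →  V:3 E:4  edges: 0-q->0 0-r->1 1-q->0 2-r->2
3. fire R1 via {0↦1, 1↦0}  →  V:3 E:3  edges: 0-r->1 1-q->0 2-r->2
normal form: no rule applies after step 3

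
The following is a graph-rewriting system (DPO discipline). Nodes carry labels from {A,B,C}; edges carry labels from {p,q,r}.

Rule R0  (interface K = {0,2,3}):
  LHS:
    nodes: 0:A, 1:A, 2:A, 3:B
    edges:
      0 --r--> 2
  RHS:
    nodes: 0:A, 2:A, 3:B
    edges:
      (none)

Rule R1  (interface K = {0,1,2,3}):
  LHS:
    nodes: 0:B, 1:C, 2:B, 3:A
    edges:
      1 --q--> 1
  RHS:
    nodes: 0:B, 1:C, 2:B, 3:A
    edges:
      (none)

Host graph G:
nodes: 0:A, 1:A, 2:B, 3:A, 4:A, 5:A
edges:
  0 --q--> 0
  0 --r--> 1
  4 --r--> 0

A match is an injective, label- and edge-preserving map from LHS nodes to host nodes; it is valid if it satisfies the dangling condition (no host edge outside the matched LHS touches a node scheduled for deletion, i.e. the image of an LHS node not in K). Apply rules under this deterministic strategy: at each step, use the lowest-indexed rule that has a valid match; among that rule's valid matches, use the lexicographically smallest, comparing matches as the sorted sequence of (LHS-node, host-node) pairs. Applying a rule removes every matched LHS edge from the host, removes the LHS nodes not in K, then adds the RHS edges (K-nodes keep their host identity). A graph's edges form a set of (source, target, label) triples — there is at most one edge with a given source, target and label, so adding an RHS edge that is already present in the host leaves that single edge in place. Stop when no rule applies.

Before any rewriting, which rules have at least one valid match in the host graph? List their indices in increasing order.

R0: 4 valid matches — {0↦0, 1↦3, 2↦1, 3↦2}, {0↦0, 1↦5, 2↦1, 3↦2}, {0↦4, 1↦3, 2↦0, 3↦2} (+1 more)
R1: no valid match — LHS pattern not found

Answer: [R0]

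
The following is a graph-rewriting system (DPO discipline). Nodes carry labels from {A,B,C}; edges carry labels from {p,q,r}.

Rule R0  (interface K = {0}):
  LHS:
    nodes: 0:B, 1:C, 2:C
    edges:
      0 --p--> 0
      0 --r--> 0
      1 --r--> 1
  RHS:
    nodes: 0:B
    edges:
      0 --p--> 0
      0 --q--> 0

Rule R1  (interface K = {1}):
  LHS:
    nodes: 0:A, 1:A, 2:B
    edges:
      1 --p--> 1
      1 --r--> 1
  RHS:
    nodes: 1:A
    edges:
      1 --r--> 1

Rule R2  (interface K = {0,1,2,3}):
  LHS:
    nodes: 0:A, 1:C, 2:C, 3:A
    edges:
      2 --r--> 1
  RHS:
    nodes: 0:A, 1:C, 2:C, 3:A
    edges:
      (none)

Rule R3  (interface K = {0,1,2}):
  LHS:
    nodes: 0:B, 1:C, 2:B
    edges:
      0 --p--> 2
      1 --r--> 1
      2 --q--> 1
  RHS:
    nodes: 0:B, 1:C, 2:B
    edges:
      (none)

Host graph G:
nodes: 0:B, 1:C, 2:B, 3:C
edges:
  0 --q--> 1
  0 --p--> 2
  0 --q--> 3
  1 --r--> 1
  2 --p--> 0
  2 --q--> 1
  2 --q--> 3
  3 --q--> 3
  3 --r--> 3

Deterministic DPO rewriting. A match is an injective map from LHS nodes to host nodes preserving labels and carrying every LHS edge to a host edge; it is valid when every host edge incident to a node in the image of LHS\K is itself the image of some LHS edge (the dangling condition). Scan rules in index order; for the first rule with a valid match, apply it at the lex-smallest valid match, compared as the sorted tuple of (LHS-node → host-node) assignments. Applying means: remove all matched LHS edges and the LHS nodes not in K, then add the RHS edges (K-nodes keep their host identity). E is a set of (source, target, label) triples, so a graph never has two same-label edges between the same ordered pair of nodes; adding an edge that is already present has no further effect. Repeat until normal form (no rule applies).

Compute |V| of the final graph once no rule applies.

initial: |V|=4 |E|=9  E = 0-q->1 0-p->2 0-q->3 1-r->1 2-p->0 2-q->1 2-q->3 3-q->3 3-r->3
step 1: apply R3 at {0↦0, 1↦1, 2↦2}  → |V|=4 |E|=6  E = 0-q->1 0-q->3 2-p->0 2-q->3 3-q->3 3-r->3
step 2: apply R3 at {0↦2, 1↦3, 2↦0}  → |V|=4 |E|=3  E = 0-q->1 2-q->3 3-q->3
normal form: no rule applies after step 2
NF nodes: {0:B, 1:C, 2:B, 3:C}

Answer: 4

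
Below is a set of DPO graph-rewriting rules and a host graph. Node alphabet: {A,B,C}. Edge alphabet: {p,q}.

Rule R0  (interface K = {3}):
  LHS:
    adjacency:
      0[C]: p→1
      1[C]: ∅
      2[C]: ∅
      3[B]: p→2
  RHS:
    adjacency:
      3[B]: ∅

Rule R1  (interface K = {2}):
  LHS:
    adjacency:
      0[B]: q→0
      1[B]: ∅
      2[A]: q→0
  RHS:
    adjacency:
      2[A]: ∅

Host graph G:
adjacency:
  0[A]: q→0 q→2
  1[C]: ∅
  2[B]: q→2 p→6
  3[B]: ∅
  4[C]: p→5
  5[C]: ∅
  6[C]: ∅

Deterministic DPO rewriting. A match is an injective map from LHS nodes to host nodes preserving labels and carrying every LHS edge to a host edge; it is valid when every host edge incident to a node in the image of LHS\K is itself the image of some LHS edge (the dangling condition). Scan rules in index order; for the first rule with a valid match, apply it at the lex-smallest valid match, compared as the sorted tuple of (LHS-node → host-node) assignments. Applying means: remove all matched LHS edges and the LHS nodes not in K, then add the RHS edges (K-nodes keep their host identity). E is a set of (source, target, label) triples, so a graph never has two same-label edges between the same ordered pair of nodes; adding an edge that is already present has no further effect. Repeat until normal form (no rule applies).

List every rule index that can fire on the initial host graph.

Answer: [R0]

Steps:
R0: 1 valid match — {0↦4, 1↦5, 2↦6, 3↦2}
R1: no valid match — 1 raw match, all fail dangling condition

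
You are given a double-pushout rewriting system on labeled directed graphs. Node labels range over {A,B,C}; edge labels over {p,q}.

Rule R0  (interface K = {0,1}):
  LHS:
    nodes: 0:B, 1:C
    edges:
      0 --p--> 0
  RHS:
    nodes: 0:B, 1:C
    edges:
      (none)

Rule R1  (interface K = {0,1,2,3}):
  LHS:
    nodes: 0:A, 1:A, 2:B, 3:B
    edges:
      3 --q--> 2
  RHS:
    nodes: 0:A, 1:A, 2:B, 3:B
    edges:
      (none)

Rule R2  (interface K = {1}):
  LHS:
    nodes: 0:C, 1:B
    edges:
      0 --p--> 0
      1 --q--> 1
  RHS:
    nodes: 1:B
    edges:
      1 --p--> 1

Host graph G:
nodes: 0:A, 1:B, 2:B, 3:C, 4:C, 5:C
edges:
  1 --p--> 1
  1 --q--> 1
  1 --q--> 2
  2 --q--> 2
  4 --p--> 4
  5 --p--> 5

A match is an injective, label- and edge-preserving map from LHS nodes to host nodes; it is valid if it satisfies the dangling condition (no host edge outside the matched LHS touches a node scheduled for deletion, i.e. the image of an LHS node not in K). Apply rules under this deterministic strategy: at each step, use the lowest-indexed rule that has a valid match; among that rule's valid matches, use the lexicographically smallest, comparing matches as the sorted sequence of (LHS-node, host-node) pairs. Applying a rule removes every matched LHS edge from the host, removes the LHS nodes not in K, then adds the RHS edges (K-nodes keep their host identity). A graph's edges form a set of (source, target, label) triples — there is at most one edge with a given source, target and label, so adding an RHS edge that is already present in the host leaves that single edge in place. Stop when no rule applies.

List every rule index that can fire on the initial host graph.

Answer: [R0,R2]

Derivation:
R0: 3 valid matches — {0↦1, 1↦3}, {0↦1, 1↦4}, {0↦1, 1↦5}
R1: no valid match — LHS pattern not found
R2: 4 valid matches — {0↦4, 1↦1}, {0↦4, 1↦2}, {0↦5, 1↦1} (+1 more)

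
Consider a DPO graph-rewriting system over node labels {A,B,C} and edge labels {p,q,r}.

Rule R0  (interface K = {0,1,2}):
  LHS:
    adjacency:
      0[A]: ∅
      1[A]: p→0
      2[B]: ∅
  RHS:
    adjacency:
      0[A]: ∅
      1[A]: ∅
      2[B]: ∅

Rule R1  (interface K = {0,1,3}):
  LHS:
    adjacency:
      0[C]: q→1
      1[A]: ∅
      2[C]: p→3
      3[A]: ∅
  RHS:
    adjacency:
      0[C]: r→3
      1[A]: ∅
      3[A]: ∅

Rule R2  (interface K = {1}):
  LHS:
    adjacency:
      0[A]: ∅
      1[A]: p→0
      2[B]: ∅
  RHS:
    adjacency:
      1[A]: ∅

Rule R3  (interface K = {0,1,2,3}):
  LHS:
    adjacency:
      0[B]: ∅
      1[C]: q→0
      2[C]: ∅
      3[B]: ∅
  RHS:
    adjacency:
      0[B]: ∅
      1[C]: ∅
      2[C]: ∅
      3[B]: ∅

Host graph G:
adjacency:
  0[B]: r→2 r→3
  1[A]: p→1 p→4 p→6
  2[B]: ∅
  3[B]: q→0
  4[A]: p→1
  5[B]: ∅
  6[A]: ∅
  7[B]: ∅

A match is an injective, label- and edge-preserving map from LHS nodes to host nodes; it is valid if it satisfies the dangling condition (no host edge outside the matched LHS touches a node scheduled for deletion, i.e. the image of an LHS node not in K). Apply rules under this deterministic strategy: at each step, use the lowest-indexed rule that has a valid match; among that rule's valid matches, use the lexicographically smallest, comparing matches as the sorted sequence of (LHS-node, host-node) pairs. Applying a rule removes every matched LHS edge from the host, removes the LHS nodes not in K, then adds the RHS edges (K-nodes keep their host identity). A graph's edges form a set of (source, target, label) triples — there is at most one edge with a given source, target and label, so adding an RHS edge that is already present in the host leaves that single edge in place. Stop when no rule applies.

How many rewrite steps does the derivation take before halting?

initial: |V|=8 |E|=7  E = 0-r->2 0-r->3 1-p->1 1-p->4 1-p->6 3-q->0 4-p->1
step 1: apply R0 at {0↦1, 1↦4, 2↦0}  → |V|=8 |E|=6  E = 0-r->2 0-r->3 1-p->1 1-p->4 1-p->6 3-q->0
step 2: apply R0 at {0↦4, 1↦1, 2↦0}  → |V|=8 |E|=5  E = 0-r->2 0-r->3 1-p->1 1-p->6 3-q->0
step 3: apply R0 at {0↦6, 1↦1, 2↦0}  → |V|=8 |E|=4  E = 0-r->2 0-r->3 1-p->1 3-q->0
normal form: no rule applies after step 3

Answer: 3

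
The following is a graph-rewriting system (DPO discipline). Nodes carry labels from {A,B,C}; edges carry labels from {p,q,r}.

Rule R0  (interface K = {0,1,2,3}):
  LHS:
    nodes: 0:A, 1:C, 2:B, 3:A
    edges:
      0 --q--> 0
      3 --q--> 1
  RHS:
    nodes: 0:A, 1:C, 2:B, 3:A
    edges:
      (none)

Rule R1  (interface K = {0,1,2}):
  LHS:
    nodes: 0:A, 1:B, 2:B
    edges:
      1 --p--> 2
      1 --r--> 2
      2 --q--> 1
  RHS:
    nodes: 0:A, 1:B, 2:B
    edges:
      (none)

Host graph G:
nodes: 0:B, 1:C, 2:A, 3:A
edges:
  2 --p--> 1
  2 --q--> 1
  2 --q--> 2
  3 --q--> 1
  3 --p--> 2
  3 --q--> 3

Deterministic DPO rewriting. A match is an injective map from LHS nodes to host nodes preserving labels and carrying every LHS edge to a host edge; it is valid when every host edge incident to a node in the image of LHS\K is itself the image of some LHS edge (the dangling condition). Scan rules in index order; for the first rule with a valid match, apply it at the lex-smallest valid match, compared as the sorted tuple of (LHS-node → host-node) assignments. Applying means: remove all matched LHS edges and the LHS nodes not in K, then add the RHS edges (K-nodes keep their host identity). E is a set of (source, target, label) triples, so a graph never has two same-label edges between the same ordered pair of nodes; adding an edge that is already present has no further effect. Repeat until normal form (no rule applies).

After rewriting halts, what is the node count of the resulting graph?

Answer: 4

Rewrite trace:
start.  V:4 E:6  edges: 2-p->1 2-q->1 2-q->2 3-q->1 3-p->2 3-q->3
1. fire R0 via {0↦2, 1↦1, 2↦0, 3↦3}  →  V:4 E:4  edges: 2-p->1 2-q->1 3-p->2 3-q->3
2. fire R0 via {0↦3, 1↦1, 2↦0, 3↦2}  →  V:4 E:2  edges: 2-p->1 3-p->2
final graph: no rule applies after step 2
NF nodes: {0:B, 1:C, 2:A, 3:A}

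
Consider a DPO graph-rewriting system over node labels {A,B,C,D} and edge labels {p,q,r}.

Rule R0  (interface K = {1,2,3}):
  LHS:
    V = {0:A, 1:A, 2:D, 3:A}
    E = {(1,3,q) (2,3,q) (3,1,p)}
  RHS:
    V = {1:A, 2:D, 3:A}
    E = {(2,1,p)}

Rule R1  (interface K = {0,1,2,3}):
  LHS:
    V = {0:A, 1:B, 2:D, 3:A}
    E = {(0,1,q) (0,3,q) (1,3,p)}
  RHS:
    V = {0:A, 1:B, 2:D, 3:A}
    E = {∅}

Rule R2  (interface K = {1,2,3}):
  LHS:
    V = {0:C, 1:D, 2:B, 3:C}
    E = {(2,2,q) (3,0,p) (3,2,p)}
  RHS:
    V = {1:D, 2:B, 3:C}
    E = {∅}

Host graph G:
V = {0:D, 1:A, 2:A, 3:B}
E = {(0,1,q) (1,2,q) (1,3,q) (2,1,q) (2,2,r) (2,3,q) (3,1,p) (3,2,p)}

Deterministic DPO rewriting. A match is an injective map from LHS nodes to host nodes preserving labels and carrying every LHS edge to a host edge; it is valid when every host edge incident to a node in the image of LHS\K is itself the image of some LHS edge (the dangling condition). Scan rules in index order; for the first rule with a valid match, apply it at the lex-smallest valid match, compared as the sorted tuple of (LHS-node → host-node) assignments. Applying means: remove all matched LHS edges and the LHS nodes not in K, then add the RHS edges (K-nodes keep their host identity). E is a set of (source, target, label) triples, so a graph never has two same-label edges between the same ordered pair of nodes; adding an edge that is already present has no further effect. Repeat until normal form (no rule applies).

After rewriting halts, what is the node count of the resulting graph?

start.  V:4 E:8  edges: 0-q->1 1-q->2 1-q->3 2-q->1 2-r->2 2-q->3 3-p->1 3-p->2
1. fire R1 via {0↦1, 1↦3, 2↦0, 3↦2}  →  V:4 E:5  edges: 0-q->1 2-q->1 2-r->2 2-q->3 3-p->1
2. fire R1 via {0↦2, 1↦3, 2↦0, 3↦1}  →  V:4 E:2  edges: 0-q->1 2-r->2
normal form: no rule applies after step 2
NF nodes: {0:D, 1:A, 2:A, 3:B}

Answer: 4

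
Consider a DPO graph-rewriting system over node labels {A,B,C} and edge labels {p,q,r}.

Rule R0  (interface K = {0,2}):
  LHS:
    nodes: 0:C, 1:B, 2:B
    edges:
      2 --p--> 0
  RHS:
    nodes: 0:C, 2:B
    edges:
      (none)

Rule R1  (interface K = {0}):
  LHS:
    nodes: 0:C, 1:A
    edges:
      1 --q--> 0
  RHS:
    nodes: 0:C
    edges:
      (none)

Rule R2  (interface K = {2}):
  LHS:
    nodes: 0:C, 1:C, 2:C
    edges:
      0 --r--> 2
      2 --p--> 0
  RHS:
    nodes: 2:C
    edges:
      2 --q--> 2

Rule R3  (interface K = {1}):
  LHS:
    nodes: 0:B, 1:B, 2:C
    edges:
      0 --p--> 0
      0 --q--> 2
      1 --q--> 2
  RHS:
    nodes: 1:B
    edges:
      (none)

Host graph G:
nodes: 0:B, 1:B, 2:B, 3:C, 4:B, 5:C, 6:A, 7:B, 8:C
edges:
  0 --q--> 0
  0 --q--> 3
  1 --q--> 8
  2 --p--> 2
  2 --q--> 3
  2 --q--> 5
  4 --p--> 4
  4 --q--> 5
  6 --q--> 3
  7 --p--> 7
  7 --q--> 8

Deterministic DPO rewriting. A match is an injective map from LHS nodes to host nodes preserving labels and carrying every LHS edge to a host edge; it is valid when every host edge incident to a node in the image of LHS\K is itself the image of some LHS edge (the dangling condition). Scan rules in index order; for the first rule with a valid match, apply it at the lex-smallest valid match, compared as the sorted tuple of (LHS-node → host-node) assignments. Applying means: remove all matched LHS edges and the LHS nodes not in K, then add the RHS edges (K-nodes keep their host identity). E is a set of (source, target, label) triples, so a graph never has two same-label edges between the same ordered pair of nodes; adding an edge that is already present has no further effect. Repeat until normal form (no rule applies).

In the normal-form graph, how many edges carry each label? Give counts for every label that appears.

Answer: q:1

Derivation:
start.  V:9 E:11  edges: 0-q->0 0-q->3 1-q->8 2-p->2 2-q->3 2-q->5 4-p->4 4-q->5 6-q->3 7-p->7 7-q->8
1. fire R1 via {0↦3, 1↦6}  →  V:8 E:10  edges: 0-q->0 0-q->3 1-q->8 2-p->2 2-q->3 2-q->5 4-p->4 4-q->5 7-p->7 7-q->8
2. fire R3 via {0↦4, 1↦2, 2↦5}  →  V:6 E:7  edges: 0-q->0 0-q->3 1-q->8 2-p->2 2-q->3 7-p->7 7-q->8
3. fire R3 via {0↦2, 1↦0, 2↦3}  →  V:4 E:4  edges: 0-q->0 1-q->8 7-p->7 7-q->8
4. fire R3 via {0↦7, 1↦1, 2↦8}  →  V:2 E:1  edges: 0-q->0
final graph: no rule applies after step 4
NF edges: [(0, 0, 'q')]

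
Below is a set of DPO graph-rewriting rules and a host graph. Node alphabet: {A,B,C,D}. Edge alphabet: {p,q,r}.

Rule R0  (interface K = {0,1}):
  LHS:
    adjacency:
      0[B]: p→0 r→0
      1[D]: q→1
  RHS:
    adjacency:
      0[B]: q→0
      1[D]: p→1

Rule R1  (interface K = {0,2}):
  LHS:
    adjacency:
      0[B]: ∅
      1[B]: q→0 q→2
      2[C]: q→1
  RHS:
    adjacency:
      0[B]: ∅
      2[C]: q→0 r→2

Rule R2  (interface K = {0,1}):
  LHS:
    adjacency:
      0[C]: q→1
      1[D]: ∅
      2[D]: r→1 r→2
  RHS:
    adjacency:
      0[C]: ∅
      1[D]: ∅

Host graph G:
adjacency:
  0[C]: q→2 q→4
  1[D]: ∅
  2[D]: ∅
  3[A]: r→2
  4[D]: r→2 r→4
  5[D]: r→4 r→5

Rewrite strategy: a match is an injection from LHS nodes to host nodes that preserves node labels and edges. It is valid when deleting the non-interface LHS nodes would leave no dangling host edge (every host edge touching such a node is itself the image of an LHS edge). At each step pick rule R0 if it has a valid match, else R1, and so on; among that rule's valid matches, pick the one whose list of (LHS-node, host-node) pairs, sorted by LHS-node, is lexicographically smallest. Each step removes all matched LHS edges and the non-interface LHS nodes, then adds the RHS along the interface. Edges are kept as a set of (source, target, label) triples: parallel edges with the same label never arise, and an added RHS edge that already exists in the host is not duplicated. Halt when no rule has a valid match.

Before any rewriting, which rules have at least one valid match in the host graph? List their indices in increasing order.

R0: no valid match — LHS pattern not found
R1: no valid match — LHS pattern not found
R2: 1 valid match — {0↦0, 1↦4, 2↦5}

Answer: [R2]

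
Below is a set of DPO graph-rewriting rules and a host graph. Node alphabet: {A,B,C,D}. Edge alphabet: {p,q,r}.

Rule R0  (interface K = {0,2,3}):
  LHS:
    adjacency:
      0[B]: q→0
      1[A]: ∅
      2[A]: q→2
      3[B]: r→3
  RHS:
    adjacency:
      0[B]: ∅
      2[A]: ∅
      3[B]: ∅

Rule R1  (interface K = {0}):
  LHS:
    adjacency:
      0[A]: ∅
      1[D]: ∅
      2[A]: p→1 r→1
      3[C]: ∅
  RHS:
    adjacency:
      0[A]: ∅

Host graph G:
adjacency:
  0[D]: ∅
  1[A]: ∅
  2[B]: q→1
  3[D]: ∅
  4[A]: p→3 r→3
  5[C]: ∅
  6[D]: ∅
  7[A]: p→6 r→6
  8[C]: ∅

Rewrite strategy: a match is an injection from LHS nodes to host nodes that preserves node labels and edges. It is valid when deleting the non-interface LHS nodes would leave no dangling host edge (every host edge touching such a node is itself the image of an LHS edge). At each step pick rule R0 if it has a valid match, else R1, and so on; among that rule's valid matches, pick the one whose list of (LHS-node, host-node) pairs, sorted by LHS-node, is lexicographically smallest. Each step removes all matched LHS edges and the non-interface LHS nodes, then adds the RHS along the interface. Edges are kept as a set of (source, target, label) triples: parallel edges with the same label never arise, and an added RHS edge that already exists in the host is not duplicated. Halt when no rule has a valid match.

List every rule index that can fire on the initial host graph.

Answer: [R1]

Steps:
R0: no valid match — LHS pattern not found
R1: 8 valid matches — {0↦1, 1↦3, 2↦4, 3↦5}, {0↦1, 1↦3, 2↦4, 3↦8}, {0↦1, 1↦6, 2↦7, 3↦5} (+5 more)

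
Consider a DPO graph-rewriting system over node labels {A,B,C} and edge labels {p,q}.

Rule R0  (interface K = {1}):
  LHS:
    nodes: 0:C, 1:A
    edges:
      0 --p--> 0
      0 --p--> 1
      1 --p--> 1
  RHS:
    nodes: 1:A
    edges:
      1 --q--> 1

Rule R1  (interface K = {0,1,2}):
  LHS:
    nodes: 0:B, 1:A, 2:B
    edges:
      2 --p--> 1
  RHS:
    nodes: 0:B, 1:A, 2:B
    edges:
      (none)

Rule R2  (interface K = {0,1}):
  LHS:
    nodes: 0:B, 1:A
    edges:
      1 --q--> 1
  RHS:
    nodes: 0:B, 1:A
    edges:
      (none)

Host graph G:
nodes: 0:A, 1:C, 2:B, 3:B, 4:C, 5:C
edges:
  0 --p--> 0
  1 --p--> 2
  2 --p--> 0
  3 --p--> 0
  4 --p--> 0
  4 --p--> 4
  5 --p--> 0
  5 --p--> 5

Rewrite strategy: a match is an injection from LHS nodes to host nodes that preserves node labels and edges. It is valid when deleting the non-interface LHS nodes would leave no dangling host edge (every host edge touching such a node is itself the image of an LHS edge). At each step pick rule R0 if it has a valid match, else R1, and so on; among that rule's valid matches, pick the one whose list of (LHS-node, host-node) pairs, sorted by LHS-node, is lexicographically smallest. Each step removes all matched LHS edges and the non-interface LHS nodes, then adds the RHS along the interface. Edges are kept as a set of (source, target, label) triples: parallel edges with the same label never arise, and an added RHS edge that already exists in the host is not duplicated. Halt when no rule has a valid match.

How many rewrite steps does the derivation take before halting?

Answer: 4

Rewrite trace:
initial: |V|=6 |E|=8  E = 0-p->0 1-p->2 2-p->0 3-p->0 4-p->0 4-p->4 5-p->0 5-p->5
step 1: apply R0 at {0↦4, 1↦0}  → |V|=5 |E|=6  E = 0-q->0 1-p->2 2-p->0 3-p->0 5-p->0 5-p->5
step 2: apply R1 at {0↦2, 1↦0, 2↦3}  → |V|=5 |E|=5  E = 0-q->0 1-p->2 2-p->0 5-p->0 5-p->5
step 3: apply R1 at {0↦3, 1↦0, 2↦2}  → |V|=5 |E|=4  E = 0-q->0 1-p->2 5-p->0 5-p->5
step 4: apply R2 at {0↦2, 1↦0}  → |V|=5 |E|=3  E = 1-p->2 5-p->0 5-p->5
halt: no rule applies after step 4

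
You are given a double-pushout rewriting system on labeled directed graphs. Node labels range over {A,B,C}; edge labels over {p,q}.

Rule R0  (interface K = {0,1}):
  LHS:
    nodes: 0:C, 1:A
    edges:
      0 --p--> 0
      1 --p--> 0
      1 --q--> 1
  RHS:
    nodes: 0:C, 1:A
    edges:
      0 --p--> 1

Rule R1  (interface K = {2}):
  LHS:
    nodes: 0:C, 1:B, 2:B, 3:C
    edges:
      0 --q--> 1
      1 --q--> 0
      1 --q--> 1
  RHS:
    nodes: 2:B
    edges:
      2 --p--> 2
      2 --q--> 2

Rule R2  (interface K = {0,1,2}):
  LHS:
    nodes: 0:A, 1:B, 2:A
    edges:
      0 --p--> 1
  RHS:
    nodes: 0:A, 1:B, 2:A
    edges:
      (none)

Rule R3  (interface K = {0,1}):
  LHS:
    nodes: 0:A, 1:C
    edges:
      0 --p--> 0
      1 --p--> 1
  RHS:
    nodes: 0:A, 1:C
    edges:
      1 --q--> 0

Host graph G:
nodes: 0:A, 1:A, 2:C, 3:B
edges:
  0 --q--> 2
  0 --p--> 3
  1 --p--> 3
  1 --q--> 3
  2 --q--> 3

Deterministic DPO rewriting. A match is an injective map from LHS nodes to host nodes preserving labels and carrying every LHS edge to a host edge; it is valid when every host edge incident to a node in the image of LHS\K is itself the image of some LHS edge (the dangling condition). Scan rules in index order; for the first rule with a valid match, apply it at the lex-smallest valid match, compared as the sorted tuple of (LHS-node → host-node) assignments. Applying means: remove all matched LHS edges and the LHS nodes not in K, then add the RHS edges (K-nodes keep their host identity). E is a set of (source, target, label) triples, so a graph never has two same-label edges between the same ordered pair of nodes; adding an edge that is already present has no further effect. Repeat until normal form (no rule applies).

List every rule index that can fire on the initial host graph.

R0: no valid match — LHS pattern not found
R1: no valid match — LHS pattern not found
R2: 2 valid matches — {0↦0, 1↦3, 2↦1}, {0↦1, 1↦3, 2↦0}
R3: no valid match — LHS pattern not found

Answer: [R2]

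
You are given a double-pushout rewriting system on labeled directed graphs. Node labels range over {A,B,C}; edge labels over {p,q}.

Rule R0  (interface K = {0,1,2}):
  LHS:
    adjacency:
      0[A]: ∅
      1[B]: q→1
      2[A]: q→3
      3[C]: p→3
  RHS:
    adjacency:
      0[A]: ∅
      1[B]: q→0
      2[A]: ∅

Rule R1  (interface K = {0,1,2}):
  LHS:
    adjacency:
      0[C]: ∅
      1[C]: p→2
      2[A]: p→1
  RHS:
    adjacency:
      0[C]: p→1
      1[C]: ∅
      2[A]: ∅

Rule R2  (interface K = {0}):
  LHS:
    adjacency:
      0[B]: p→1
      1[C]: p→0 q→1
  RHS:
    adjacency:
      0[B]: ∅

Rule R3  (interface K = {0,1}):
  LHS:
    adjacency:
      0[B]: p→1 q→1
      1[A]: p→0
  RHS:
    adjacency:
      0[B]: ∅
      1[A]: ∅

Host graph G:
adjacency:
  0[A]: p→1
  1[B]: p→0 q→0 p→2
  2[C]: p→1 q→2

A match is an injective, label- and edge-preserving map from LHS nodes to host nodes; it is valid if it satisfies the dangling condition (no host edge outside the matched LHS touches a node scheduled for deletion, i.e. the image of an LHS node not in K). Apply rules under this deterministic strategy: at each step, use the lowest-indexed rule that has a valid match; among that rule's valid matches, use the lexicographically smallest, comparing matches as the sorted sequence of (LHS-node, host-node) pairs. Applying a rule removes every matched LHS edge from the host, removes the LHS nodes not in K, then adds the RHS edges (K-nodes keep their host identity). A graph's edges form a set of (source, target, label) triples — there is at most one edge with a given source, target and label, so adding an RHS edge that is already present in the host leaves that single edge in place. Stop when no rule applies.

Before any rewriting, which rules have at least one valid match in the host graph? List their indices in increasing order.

R0: no valid match — LHS pattern not found
R1: no valid match — LHS pattern not found
R2: 1 valid match — {0↦1, 1↦2}
R3: 1 valid match — {0↦1, 1↦0}

Answer: [R2,R3]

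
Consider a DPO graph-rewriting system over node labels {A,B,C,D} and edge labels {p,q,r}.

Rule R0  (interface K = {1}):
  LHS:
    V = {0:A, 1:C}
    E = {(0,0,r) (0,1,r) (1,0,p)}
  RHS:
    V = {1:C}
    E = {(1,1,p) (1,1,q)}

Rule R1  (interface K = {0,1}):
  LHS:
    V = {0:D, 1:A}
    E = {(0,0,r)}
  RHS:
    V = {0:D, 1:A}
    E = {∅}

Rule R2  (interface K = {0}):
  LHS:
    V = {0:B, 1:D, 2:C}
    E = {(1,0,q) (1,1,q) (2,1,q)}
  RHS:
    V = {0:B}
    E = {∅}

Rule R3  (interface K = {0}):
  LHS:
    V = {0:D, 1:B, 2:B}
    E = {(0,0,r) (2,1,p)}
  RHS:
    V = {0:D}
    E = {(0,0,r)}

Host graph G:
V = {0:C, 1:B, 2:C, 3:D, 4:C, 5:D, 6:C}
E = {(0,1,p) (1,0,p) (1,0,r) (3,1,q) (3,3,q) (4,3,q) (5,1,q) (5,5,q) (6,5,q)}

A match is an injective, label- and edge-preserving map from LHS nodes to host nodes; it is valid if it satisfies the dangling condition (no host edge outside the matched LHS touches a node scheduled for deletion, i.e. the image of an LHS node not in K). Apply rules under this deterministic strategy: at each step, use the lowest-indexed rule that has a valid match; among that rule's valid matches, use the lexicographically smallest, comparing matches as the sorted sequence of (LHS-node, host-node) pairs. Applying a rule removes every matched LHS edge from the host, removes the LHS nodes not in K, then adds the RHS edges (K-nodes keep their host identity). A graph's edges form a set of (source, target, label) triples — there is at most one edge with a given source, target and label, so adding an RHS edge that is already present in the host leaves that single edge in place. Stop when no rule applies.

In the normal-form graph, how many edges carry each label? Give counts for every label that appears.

start.  V:7 E:9  edges: 0-p->1 1-p->0 1-r->0 3-q->1 3-q->3 4-q->3 5-q->1 5-q->5 6-q->5
1. fire R2 via {0↦1, 1↦3, 2↦4}  →  V:5 E:6  edges: 0-p->1 1-p->0 1-r->0 5-q->1 5-q->5 6-q->5
2. fire R2 via {0↦1, 1↦5, 2↦6}  →  V:3 E:3  edges: 0-p->1 1-p->0 1-r->0
halt: no rule applies after step 2
NF edges: [(0, 1, 'p'), (1, 0, 'p'), (1, 0, 'r')]

Answer: p:2 r:1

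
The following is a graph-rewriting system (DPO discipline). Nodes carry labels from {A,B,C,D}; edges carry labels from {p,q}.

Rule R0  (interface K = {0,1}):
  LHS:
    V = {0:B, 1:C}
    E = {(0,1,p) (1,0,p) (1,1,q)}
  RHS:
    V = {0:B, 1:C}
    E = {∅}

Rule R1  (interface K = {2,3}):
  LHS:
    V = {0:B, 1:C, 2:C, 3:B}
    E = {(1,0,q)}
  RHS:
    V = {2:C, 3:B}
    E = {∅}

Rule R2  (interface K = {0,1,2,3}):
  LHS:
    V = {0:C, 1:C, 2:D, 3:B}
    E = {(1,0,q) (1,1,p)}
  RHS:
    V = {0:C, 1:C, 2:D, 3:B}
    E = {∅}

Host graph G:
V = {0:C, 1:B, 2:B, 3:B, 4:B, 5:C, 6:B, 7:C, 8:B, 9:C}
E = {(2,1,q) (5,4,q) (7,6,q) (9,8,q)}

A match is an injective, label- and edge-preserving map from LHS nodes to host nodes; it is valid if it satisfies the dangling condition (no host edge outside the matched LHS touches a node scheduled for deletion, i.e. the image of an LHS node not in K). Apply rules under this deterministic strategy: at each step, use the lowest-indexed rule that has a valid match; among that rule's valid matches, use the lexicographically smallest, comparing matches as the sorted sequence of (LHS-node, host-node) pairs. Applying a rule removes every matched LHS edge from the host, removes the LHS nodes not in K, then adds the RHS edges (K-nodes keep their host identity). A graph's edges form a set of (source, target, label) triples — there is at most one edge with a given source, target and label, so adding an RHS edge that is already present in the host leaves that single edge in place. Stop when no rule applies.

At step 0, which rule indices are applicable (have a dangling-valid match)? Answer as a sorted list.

R0: no valid match — LHS pattern not found
R1: 45 valid matches — {0↦4, 1↦5, 2↦0, 3↦1}, {0↦4, 1↦5, 2↦0, 3↦2}, {0↦4, 1↦5, 2↦0, 3↦3} (+42 more)
R2: no valid match — LHS pattern not found

Answer: [R1]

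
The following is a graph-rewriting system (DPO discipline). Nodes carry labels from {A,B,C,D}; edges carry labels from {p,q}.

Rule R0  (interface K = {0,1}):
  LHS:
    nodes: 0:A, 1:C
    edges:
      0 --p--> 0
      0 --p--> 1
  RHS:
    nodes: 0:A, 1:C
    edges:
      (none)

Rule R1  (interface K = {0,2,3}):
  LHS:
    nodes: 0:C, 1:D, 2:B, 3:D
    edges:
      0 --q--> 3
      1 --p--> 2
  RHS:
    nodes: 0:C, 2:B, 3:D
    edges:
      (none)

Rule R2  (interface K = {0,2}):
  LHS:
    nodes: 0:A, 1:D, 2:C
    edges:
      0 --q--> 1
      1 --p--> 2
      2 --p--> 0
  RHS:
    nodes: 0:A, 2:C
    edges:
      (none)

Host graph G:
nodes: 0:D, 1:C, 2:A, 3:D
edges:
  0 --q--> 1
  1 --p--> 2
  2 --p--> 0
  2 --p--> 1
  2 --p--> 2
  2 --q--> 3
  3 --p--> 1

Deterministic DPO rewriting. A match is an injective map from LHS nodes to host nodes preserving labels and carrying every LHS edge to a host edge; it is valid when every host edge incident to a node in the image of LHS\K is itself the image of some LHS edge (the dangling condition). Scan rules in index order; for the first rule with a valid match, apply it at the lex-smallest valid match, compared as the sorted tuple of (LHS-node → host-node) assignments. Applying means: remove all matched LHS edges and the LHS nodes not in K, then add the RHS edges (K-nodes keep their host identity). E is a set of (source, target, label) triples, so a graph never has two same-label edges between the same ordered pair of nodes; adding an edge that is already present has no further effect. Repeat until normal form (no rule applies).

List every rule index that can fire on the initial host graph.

R0: 1 valid match — {0↦2, 1↦1}
R1: no valid match — LHS pattern not found
R2: 1 valid match — {0↦2, 1↦3, 2↦1}

Answer: [R0,R2]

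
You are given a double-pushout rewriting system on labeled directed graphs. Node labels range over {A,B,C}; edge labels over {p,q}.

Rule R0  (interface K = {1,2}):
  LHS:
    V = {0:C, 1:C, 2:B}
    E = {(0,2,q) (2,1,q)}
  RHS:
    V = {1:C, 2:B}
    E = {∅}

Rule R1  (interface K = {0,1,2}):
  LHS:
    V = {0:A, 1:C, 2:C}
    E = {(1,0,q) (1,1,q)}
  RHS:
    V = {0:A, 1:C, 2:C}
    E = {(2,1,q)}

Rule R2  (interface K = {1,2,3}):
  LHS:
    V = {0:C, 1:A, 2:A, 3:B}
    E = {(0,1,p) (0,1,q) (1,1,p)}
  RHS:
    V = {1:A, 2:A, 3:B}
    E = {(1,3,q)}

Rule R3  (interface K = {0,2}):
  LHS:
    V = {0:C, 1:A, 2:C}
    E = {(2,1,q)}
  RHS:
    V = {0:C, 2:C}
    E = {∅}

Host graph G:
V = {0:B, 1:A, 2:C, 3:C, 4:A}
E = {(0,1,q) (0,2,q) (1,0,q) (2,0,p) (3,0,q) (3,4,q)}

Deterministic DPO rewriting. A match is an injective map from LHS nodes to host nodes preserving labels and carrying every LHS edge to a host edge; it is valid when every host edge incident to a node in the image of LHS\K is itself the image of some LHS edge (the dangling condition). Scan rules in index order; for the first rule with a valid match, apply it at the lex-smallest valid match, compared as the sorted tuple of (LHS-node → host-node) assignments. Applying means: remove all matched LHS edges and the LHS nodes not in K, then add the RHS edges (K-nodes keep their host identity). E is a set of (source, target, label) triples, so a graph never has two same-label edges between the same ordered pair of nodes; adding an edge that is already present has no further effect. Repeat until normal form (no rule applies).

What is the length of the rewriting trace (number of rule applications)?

[0] host  ⇒  5 nodes, 6 edges  {0-q->1 0-q->2 1-q->0 2-p->0 3-q->0 3-q->4}
[1] R3 @ {0↦2, 1↦4, 2↦3}  ⇒  4 nodes, 5 edges  {0-q->1 0-q->2 1-q->0 2-p->0 3-q->0}
[2] R0 @ {0↦3, 1↦2, 2↦0}  ⇒  3 nodes, 3 edges  {0-q->1 1-q->0 2-p->0}
normal form: no rule applies after step 2

Answer: 2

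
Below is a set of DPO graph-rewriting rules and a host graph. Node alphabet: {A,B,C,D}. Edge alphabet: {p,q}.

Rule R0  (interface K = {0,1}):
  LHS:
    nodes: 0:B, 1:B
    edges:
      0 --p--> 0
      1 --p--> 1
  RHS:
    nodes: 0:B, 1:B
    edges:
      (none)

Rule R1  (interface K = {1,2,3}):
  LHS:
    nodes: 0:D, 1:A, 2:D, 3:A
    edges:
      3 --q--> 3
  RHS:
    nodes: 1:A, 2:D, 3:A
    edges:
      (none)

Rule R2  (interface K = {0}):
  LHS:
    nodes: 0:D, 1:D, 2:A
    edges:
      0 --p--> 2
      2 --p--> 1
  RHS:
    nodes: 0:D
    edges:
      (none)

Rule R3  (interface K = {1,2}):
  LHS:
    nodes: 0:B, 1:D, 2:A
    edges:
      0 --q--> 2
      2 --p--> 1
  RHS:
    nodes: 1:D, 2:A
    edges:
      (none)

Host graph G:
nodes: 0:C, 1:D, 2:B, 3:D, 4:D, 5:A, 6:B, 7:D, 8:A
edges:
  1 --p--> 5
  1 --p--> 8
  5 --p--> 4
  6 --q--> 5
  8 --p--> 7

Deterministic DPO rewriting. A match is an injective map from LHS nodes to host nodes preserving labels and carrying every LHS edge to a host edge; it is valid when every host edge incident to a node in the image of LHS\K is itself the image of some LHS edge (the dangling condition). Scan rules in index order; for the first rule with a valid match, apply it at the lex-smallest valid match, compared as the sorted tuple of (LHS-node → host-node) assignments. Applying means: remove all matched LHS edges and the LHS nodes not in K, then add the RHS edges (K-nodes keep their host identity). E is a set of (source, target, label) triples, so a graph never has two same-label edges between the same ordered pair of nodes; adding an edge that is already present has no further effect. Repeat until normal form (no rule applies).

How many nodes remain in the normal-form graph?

Answer: 6

Steps:
start.  V:9 E:5  edges: 1-p->5 1-p->8 5-p->4 6-q->5 8-p->7
1. fire R2 via {0↦1, 1↦7, 2↦8}  →  V:7 E:3  edges: 1-p->5 5-p->4 6-q->5
2. fire R3 via {0↦6, 1↦4, 2↦5}  →  V:6 E:1  edges: 1-p->5
halt: no rule applies after step 2
NF nodes: {0:C, 1:D, 2:B, 3:D, 4:D, 5:A}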